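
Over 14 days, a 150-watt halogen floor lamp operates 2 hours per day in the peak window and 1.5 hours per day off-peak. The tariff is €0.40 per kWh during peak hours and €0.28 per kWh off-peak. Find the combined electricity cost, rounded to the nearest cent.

Peak energy = 0.15 kW × 2 h × 14 = 4.2 kWh
Off-peak energy = 0.15 kW × 1.5 h × 14 = 3.15 kWh
Cost = 4.2 × €0.40 + 3.15 × €0.28 = €1.68 + €0.882 = €2.56

€2.56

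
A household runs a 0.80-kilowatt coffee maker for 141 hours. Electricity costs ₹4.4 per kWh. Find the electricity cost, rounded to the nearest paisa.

₹496.32

Energy = 0.8 kW × 141 h = 112.8 kWh
Cost = 112.8 kWh × ₹4.4/kWh = ₹496.32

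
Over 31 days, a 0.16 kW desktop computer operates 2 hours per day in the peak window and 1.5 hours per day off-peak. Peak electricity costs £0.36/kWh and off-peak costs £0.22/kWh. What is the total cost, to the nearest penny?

£5.21

Peak energy = 0.16 kW × 2 h × 31 = 9.92 kWh
Off-peak energy = 0.16 kW × 1.5 h × 31 = 7.44 kWh
Cost = 9.92 × £0.36 + 7.44 × £0.22 = £3.5712 + £1.6368 = £5.21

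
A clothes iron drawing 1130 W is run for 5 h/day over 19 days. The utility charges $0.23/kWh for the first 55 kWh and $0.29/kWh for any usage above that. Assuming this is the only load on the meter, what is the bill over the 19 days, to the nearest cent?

Runtime = 5 h/day × 19 days = 95 h
Energy = 1.13 kW × 95 h = 107.35 kWh
Tier 1 (0–55 kWh): 55 × $0.23 = $12.65
Above 55 kWh: 52.35 × $0.29 = $15.1815
Bill = $27.83

$27.83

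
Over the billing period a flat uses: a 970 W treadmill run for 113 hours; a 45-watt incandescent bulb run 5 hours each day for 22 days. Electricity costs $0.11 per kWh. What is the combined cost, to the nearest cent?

treadmill: 0.97 kW × 113 h = 109.61 kWh
incandescent bulb: Runtime = 5 h/day × 22 days = 110 h
incandescent bulb: 0.045 kW × 110 h = 4.95 kWh
Total energy = 114.56 kWh
Cost = 114.56 × $0.11 = $12.60

$12.60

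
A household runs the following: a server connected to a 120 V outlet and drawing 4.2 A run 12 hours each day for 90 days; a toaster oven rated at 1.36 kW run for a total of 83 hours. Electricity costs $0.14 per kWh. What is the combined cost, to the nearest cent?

server: Power = 4.2 A × 120 V = 504 W = 0.504 kW
server: Runtime = 12 h/day × 90 days = 1080 h
server: 0.504 kW × 1080 h = 544.32 kWh
toaster oven: 1.36 kW × 83 h = 112.88 kWh
Total energy = 657.2 kWh
Cost = 657.2 × $0.14 = $92.01

$92.01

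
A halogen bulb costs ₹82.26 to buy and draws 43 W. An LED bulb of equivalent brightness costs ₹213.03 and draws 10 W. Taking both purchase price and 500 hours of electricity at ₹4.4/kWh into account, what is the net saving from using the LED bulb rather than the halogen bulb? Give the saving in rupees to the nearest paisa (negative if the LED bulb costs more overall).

halogen bulb: ₹82.26 + (43/1000) kW × 500 h × ₹4.4 = ₹82.26 + ₹94.6 = ₹176.86
LED bulb: ₹213.03 + (10/1000) kW × 500 h × ₹4.4 = ₹213.03 + ₹22 = ₹235.03
Saving = ₹176.86 − ₹235.03 = −₹58.17

-₹58.17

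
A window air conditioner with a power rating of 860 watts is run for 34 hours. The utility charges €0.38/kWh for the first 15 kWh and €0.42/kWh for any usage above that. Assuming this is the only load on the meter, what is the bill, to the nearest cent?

€11.68

Energy = 0.86 kW × 34 h = 29.24 kWh
Tier 1 (0–15 kWh): 15 × €0.38 = €5.7
Above 15 kWh: 14.24 × €0.42 = €5.9808
Bill = €11.68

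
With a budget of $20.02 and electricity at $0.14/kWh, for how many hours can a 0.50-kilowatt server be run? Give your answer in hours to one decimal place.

Energy available = $20.02 ÷ $0.14/kWh = 143 kWh
Hours = 143 kWh ÷ 0.5 kW = 286.0 h

286.0 h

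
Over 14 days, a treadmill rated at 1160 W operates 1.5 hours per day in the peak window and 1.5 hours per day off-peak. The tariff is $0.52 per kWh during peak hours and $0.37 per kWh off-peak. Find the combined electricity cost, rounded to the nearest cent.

$21.68

Peak energy = 1.16 kW × 1.5 h × 14 = 24.36 kWh
Off-peak energy = 1.16 kW × 1.5 h × 14 = 24.36 kWh
Cost = 24.36 × $0.52 + 24.36 × $0.37 = $12.6672 + $9.0132 = $21.68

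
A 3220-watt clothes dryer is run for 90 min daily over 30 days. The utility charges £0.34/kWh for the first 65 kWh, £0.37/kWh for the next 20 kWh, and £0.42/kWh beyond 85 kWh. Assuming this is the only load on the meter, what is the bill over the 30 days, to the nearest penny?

£54.66

Runtime = 90 min × 30 = 2700 min = 45 h
Energy = 3.22 kW × 45 h = 144.9 kWh
Tier 1 (0–65 kWh): 65 × £0.34 = £22.1
Tier 2 (65–85 kWh): 20 × £0.37 = £7.4
Above 85 kWh: 59.9 × £0.42 = £25.158
Bill = £54.66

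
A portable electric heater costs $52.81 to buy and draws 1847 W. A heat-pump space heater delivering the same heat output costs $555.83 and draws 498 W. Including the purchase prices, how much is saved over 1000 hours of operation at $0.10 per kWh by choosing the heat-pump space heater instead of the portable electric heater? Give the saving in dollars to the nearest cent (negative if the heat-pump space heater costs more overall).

-$368.12

portable electric heater: $52.81 + (1847/1000) kW × 1000 h × $0.10 = $52.81 + $184.7 = $237.51
heat-pump space heater: $555.83 + (498/1000) kW × 1000 h × $0.10 = $555.83 + $49.8 = $605.63
Saving = $237.51 − $605.63 = −$368.12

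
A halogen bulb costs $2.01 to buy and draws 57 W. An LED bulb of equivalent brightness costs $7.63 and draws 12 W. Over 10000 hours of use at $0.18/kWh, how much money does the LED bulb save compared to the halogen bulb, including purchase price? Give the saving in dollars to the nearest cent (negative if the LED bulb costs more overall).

halogen bulb: $2.01 + (57/1000) kW × 10000 h × $0.18 = $2.01 + $102.6 = $104.61
LED bulb: $7.63 + (12/1000) kW × 10000 h × $0.18 = $7.63 + $21.6 = $29.23
Saving = $104.61 − $29.23 = $75.38

$75.38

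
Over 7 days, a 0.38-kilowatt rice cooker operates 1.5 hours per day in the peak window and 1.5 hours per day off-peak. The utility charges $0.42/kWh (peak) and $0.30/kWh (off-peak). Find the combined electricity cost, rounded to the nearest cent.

$2.87

Peak energy = 0.38 kW × 1.5 h × 7 = 3.99 kWh
Off-peak energy = 0.38 kW × 1.5 h × 7 = 3.99 kWh
Cost = 3.99 × $0.42 + 3.99 × $0.30 = $1.6758 + $1.197 = $2.87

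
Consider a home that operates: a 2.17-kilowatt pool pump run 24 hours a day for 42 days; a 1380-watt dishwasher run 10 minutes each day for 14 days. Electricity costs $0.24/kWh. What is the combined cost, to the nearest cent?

pool pump: Runtime = 24 h × 42 = 1008 h
pool pump: 2.17 kW × 1008 h = 2187.36 kWh
dishwasher: Runtime = 10 min × 14 = 140 min = 2.333333… h
dishwasher: 1.38 kW × 2.333333… h = 3.22 kWh
Total energy = 2190.58 kWh
Cost = 2190.58 × $0.24 = $525.74

$525.74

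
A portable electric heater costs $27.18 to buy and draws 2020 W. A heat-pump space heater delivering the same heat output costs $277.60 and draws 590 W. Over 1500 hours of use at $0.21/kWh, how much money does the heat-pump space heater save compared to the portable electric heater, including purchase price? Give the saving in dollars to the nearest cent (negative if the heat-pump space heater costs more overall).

$200.03

portable electric heater: $27.18 + (2020/1000) kW × 1500 h × $0.21 = $27.18 + $636.3 = $663.48
heat-pump space heater: $277.60 + (590/1000) kW × 1500 h × $0.21 = $277.60 + $185.85 = $463.45
Saving = $663.48 − $463.45 = $200.03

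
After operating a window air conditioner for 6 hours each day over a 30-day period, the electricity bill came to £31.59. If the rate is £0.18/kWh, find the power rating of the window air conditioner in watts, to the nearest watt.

975 W

Energy = £31.59 ÷ £0.18/kWh = 175.5 kWh
Runtime = 6 h/day × 30 days = 180 h
Power = 175.5 kWh ÷ 180 h = 0.975 kW = 975 W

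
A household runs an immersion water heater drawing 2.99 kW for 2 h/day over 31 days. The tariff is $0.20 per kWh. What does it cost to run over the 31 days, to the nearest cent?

$37.08

Runtime = 2 h/day × 31 days = 62 h
Energy = 2.99 kW × 62 h = 185.38 kWh
Cost = 185.38 kWh × $0.20/kWh = $37.08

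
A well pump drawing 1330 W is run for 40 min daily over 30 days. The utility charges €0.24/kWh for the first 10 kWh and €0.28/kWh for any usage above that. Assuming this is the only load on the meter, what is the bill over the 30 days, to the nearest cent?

Runtime = 40 min × 30 = 1200 min = 20 h
Energy = 1.33 kW × 20 h = 26.6 kWh
Tier 1 (0–10 kWh): 10 × €0.24 = €2.4
Above 10 kWh: 16.6 × €0.28 = €4.648
Bill = €7.05

€7.05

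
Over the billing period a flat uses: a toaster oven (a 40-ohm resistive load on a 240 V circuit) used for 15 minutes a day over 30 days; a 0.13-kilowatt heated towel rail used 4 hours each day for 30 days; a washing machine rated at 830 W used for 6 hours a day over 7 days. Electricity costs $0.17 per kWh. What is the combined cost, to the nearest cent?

toaster oven: Power = V²/R = 240²/40 = 1440 W = 1.44 kW
toaster oven: Runtime = 15 min × 30 = 450 min = 7.5 h
toaster oven: 1.44 kW × 7.5 h = 10.8 kWh
heated towel rail: Runtime = 4 h/day × 30 days = 120 h
heated towel rail: 0.13 kW × 120 h = 15.6 kWh
washing machine: Runtime = 6 h/day × 7 days = 42 h
washing machine: 0.83 kW × 42 h = 34.86 kWh
Total energy = 61.26 kWh
Cost = 61.26 × $0.17 = $10.41

$10.41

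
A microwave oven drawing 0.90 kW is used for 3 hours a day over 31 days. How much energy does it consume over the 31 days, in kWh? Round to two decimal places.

83.70 kWh

Runtime = 3 h/day × 31 days = 93 h
Energy = 0.9 kW × 93 h = 83.7 kWh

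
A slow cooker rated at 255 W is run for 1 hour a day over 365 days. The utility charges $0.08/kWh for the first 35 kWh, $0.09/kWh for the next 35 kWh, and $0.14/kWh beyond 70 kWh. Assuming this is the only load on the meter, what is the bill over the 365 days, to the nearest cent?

$9.18

Runtime = 1 h/day × 365 days = 365 h
Energy = 0.255 kW × 365 h = 93.075 kWh
Tier 1 (0–35 kWh): 35 × $0.08 = $2.8
Tier 2 (35–70 kWh): 35 × $0.09 = $3.15
Above 70 kWh: 23.075 × $0.14 = $3.2305
Bill = $9.18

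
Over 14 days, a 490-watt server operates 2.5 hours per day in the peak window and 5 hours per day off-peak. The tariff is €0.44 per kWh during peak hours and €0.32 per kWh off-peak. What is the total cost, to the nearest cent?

Peak energy = 0.49 kW × 2.5 h × 14 = 17.15 kWh
Off-peak energy = 0.49 kW × 5 h × 14 = 34.3 kWh
Cost = 17.15 × €0.44 + 34.3 × €0.32 = €7.546 + €10.976 = €18.52

€18.52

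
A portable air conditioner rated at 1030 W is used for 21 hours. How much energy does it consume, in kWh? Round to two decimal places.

Energy = 1.03 kW × 21 h = 21.63 kWh

21.63 kWh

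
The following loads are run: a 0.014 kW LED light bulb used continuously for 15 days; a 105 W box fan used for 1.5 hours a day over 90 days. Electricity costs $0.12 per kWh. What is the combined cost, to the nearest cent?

LED light bulb: Runtime = 24 h × 15 = 360 h
LED light bulb: 0.014 kW × 360 h = 5.04 kWh
box fan: Runtime = 1.5 h/day × 90 days = 135 h
box fan: 0.105 kW × 135 h = 14.175 kWh
Total energy = 19.215 kWh
Cost = 19.215 × $0.12 = $2.31

$2.31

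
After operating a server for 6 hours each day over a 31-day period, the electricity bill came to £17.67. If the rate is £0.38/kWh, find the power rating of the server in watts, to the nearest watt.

Energy = £17.67 ÷ £0.38/kWh = 46.5 kWh
Runtime = 6 h/day × 31 days = 186 h
Power = 46.5 kWh ÷ 186 h = 0.25 kW = 250 W

250 W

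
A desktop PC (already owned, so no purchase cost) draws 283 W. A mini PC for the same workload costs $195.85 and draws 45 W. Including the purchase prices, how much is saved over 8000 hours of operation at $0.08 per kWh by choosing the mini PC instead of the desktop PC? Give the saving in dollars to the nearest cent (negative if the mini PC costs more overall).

desktop PC: $0.00 + (283/1000) kW × 8000 h × $0.08 = $0.00 + $181.12 = $181.12
mini PC: $195.85 + (45/1000) kW × 8000 h × $0.08 = $195.85 + $28.8 = $224.65
Saving = $181.12 − $224.65 = −$43.53

-$43.53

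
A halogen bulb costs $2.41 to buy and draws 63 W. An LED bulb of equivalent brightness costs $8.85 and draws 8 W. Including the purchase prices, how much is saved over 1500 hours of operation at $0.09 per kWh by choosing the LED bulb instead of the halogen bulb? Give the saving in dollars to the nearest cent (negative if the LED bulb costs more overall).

halogen bulb: $2.41 + (63/1000) kW × 1500 h × $0.09 = $2.41 + $8.505 = $10.915
LED bulb: $8.85 + (8/1000) kW × 1500 h × $0.09 = $8.85 + $1.08 = $9.93
Saving = $10.915 − $9.93 = $0.985 → $0.99

$0.99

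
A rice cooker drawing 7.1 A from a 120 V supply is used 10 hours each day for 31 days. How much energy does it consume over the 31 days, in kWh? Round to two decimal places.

264.12 kWh

Power = 7.1 A × 120 V = 852 W = 0.852 kW
Runtime = 10 h/day × 31 days = 310 h
Energy = 0.852 kW × 310 h = 264.12 kWh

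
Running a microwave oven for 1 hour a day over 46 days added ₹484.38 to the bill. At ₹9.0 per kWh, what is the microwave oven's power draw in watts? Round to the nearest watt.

1170 W

Energy = ₹484.38 ÷ ₹9.0/kWh = 53.82 kWh
Runtime = 1 h/day × 46 days = 46 h
Power = 53.82 kWh ÷ 46 h = 1.17 kW = 1170 W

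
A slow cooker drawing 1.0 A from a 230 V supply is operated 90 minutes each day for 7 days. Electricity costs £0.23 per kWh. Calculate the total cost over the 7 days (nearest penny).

Power = 1.0 A × 230 V = 230 W = 0.23 kW
Runtime = 90 min × 7 = 630 min = 10.5 h
Energy = 0.23 kW × 10.5 h = 2.415 kWh
Cost = 2.415 kWh × £0.23/kWh = £0.56

£0.56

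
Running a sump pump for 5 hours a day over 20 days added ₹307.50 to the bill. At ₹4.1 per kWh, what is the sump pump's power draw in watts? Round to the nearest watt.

750 W

Energy = ₹307.50 ÷ ₹4.1/kWh = 75 kWh
Runtime = 5 h/day × 20 days = 100 h
Power = 75 kWh ÷ 100 h = 0.75 kW = 750 W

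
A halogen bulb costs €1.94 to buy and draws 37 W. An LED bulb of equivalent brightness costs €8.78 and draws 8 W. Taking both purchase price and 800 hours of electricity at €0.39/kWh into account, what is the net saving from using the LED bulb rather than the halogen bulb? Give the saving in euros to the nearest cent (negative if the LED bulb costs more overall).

halogen bulb: €1.94 + (37/1000) kW × 800 h × €0.39 = €1.94 + €11.544 = €13.484
LED bulb: €8.78 + (8/1000) kW × 800 h × €0.39 = €8.78 + €2.496 = €11.276
Saving = €13.484 − €11.276 = €2.208 → €2.21

€2.21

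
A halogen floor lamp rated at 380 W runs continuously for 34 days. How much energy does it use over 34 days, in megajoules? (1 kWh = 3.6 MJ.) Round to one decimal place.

1116.3 MJ

Runtime = 24 h × 34 = 816 h
Energy = 0.38 kW × 816 h = 310.08 kWh
= 310.08 × 3.6 MJ = 1116.3 MJ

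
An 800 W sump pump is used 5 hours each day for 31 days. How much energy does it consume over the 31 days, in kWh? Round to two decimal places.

124.00 kWh

Runtime = 5 h/day × 31 days = 155 h
Energy = 0.8 kW × 155 h = 124 kWh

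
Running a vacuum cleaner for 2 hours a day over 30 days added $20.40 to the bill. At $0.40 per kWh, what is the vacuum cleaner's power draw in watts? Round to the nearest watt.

850 W

Energy = $20.40 ÷ $0.40/kWh = 51 kWh
Runtime = 2 h/day × 30 days = 60 h
Power = 51 kWh ÷ 60 h = 0.85 kW = 850 W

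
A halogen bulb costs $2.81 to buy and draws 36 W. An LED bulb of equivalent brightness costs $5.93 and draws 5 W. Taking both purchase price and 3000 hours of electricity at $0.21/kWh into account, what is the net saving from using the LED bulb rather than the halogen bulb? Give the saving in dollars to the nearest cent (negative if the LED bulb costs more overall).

halogen bulb: $2.81 + (36/1000) kW × 3000 h × $0.21 = $2.81 + $22.68 = $25.49
LED bulb: $5.93 + (5/1000) kW × 3000 h × $0.21 = $5.93 + $3.15 = $9.08
Saving = $25.49 − $9.08 = $16.41

$16.41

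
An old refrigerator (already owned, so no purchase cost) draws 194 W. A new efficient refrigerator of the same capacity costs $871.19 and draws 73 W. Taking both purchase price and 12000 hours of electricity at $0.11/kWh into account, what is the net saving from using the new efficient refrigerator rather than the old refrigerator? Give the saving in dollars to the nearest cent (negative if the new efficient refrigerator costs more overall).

old refrigerator: $0.00 + (194/1000) kW × 12000 h × $0.11 = $0.00 + $256.08 = $256.08
new efficient refrigerator: $871.19 + (73/1000) kW × 12000 h × $0.11 = $871.19 + $96.36 = $967.55
Saving = $256.08 − $967.55 = −$711.47

-$711.47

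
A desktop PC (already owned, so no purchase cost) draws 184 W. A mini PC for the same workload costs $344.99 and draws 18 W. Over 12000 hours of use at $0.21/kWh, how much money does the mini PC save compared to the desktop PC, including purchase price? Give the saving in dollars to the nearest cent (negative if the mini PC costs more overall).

desktop PC: $0.00 + (184/1000) kW × 12000 h × $0.21 = $0.00 + $463.68 = $463.68
mini PC: $344.99 + (18/1000) kW × 12000 h × $0.21 = $344.99 + $45.36 = $390.35
Saving = $463.68 − $390.35 = $73.33

$73.33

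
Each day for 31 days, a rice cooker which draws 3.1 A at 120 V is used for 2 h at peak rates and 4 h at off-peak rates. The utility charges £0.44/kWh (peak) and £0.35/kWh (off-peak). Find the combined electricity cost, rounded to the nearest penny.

Power = 3.1 A × 120 V = 372 W = 0.372 kW
Peak energy = 0.372 kW × 2 h × 31 = 23.064 kWh
Off-peak energy = 0.372 kW × 4 h × 31 = 46.128 kWh
Cost = 23.064 × £0.44 + 46.128 × £0.35 = £10.14816 + £16.1448 = £26.29

£26.29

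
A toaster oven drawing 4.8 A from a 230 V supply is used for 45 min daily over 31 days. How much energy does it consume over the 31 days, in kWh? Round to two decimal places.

25.67 kWh

Power = 4.8 A × 230 V = 1104 W = 1.104 kW
Runtime = 45 min × 31 = 1395 min = 23.25 h
Energy = 1.104 kW × 23.25 h = 25.668 kWh ≈ 25.67 kWh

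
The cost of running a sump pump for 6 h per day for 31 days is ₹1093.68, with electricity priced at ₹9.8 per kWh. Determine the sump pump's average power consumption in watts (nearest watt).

600 W

Energy = ₹1093.68 ÷ ₹9.8/kWh = 111.6 kWh
Runtime = 6 h/day × 31 days = 186 h
Power = 111.6 kWh ÷ 186 h = 0.6 kW = 600 W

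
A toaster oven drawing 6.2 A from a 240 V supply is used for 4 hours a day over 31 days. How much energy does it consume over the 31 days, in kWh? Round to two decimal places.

184.51 kWh

Power = 6.2 A × 240 V = 1488 W = 1.488 kW
Runtime = 4 h/day × 31 days = 124 h
Energy = 1.488 kW × 124 h = 184.512 kWh ≈ 184.51 kWh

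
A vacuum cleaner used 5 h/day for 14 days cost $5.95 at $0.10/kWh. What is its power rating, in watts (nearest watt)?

Energy = $5.95 ÷ $0.10/kWh = 59.5 kWh
Runtime = 5 h/day × 14 days = 70 h
Power = 59.5 kWh ÷ 70 h = 0.85 kW = 850 W

850 W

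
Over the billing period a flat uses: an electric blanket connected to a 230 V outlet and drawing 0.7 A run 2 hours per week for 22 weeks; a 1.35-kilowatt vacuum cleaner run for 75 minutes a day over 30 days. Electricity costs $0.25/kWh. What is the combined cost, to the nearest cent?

electric blanket: Power = 0.7 A × 230 V = 161 W = 0.161 kW
electric blanket: Runtime = 2 h/week × 22 weeks = 44 h
electric blanket: 0.161 kW × 44 h = 7.084 kWh
vacuum cleaner: Runtime = 75 min × 30 = 2250 min = 37.5 h
vacuum cleaner: 1.35 kW × 37.5 h = 50.625 kWh
Total energy = 57.709 kWh
Cost = 57.709 × $0.25 = $14.43

$14.43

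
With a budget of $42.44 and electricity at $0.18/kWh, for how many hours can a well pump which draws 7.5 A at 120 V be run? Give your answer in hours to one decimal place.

Power = 7.5 A × 120 V = 900 W = 0.9 kW
Energy available = $42.44 ÷ $0.18/kWh = 235.7778 kWh
Hours = 235.7778 kWh ÷ 0.9 kW = 262.0 h

262.0 h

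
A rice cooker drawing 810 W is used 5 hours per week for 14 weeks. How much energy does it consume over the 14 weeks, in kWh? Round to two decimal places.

Runtime = 5 h/week × 14 weeks = 70 h
Energy = 0.81 kW × 70 h = 56.7 kWh

56.70 kWh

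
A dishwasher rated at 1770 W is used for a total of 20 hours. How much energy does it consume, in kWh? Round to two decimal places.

35.40 kWh

Energy = 1.77 kW × 20 h = 35.4 kWh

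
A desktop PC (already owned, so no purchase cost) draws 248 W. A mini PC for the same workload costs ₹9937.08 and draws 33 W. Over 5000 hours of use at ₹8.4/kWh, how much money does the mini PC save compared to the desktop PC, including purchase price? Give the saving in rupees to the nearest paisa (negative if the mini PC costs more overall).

-₹907.08

desktop PC: ₹0.00 + (248/1000) kW × 5000 h × ₹8.4 = ₹0.00 + ₹10416 = ₹10416
mini PC: ₹9937.08 + (33/1000) kW × 5000 h × ₹8.4 = ₹9937.08 + ₹1386 = ₹11323.08
Saving = ₹10416 − ₹11323.08 = −₹907.08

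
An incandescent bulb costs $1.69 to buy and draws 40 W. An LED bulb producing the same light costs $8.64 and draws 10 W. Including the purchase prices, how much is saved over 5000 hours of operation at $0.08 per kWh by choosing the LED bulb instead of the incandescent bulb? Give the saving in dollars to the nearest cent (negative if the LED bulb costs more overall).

incandescent bulb: $1.69 + (40/1000) kW × 5000 h × $0.08 = $1.69 + $16 = $17.69
LED bulb: $8.64 + (10/1000) kW × 5000 h × $0.08 = $8.64 + $4 = $12.64
Saving = $17.69 − $12.64 = $5.05

$5.05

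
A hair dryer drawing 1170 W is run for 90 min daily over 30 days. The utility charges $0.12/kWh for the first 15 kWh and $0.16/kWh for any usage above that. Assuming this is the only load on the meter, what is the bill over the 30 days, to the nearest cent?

$7.82

Runtime = 90 min × 30 = 2700 min = 45 h
Energy = 1.17 kW × 45 h = 52.65 kWh
Tier 1 (0–15 kWh): 15 × $0.12 = $1.8
Above 15 kWh: 37.65 × $0.16 = $6.024
Bill = $7.82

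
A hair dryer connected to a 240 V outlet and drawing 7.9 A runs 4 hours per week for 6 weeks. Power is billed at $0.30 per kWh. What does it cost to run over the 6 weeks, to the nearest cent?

Power = 7.9 A × 240 V = 1896 W = 1.896 kW
Runtime = 4 h/week × 6 weeks = 24 h
Energy = 1.896 kW × 24 h = 45.504 kWh
Cost = 45.504 kWh × $0.30/kWh = $13.65

$13.65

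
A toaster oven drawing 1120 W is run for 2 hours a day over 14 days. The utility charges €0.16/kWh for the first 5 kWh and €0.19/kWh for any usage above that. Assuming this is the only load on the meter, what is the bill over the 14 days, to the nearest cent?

Runtime = 2 h/day × 14 days = 28 h
Energy = 1.12 kW × 28 h = 31.36 kWh
Tier 1 (0–5 kWh): 5 × €0.16 = €0.8
Above 5 kWh: 26.36 × €0.19 = €5.0084
Bill = €5.81

€5.81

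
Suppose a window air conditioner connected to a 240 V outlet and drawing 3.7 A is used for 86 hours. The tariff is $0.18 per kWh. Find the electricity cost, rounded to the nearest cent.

$13.75

Power = 3.7 A × 240 V = 888 W = 0.888 kW
Energy = 0.888 kW × 86 h = 76.368 kWh
Cost = 76.368 kWh × $0.18/kWh = $13.75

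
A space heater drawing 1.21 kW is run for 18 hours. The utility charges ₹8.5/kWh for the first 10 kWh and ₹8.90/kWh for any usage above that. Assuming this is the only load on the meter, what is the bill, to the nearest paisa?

₹189.84

Energy = 1.21 kW × 18 h = 21.78 kWh
Tier 1 (0–10 kWh): 10 × ₹8.5 = ₹85
Above 10 kWh: 11.78 × ₹8.90 = ₹104.842
Bill = ₹189.84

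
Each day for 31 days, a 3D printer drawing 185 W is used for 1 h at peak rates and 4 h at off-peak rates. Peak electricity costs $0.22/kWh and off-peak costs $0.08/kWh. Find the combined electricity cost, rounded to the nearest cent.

Peak energy = 0.185 kW × 1 h × 31 = 5.735 kWh
Off-peak energy = 0.185 kW × 4 h × 31 = 22.94 kWh
Cost = 5.735 × $0.22 + 22.94 × $0.08 = $1.2617 + $1.8352 = $3.10

$3.10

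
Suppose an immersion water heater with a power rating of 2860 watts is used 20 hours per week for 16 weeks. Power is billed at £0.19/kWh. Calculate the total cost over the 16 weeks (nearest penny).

£173.89

Runtime = 20 h/week × 16 weeks = 320 h
Energy = 2.86 kW × 320 h = 915.2 kWh
Cost = 915.2 kWh × £0.19/kWh = £173.89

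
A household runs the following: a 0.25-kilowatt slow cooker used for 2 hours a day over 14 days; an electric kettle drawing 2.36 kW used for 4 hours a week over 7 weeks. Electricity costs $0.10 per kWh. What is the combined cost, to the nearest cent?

$7.31

slow cooker: Runtime = 2 h/day × 14 days = 28 h
slow cooker: 0.25 kW × 28 h = 7 kWh
electric kettle: Runtime = 4 h/week × 7 weeks = 28 h
electric kettle: 2.36 kW × 28 h = 66.08 kWh
Total energy = 73.08 kWh
Cost = 73.08 × $0.10 = $7.31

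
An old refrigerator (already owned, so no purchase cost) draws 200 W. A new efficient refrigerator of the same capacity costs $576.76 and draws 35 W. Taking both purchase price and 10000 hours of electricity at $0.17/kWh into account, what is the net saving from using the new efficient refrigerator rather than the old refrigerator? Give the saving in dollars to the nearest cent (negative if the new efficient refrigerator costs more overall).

-$296.26

old refrigerator: $0.00 + (200/1000) kW × 10000 h × $0.17 = $0.00 + $340 = $340
new efficient refrigerator: $576.76 + (35/1000) kW × 10000 h × $0.17 = $576.76 + $59.5 = $636.26
Saving = $340 − $636.26 = −$296.26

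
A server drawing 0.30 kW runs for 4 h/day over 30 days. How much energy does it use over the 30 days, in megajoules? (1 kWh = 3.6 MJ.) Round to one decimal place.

129.6 MJ

Runtime = 4 h/day × 30 days = 120 h
Energy = 0.3 kW × 120 h = 36 kWh
= 36 × 3.6 MJ = 129.6 MJ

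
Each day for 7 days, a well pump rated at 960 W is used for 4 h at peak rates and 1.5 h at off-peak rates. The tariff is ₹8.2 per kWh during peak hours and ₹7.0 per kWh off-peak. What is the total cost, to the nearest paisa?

₹290.98

Peak energy = 0.96 kW × 4 h × 7 = 26.88 kWh
Off-peak energy = 0.96 kW × 1.5 h × 7 = 10.08 kWh
Cost = 26.88 × ₹8.2 + 10.08 × ₹7.0 = ₹220.416 + ₹70.56 = ₹290.98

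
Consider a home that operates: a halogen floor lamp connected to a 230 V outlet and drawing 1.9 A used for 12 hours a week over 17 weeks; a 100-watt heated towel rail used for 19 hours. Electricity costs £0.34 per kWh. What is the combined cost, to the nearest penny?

halogen floor lamp: Power = 1.9 A × 230 V = 437 W = 0.437 kW
halogen floor lamp: Runtime = 12 h/week × 17 weeks = 204 h
halogen floor lamp: 0.437 kW × 204 h = 89.148 kWh
heated towel rail: 0.1 kW × 19 h = 1.9 kWh
Total energy = 91.048 kWh
Cost = 91.048 × £0.34 = £30.96

£30.96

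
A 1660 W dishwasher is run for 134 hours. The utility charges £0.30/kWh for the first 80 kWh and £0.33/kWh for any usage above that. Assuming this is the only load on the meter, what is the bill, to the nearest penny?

£71.01

Energy = 1.66 kW × 134 h = 222.44 kWh
Tier 1 (0–80 kWh): 80 × £0.30 = £24
Above 80 kWh: 142.44 × £0.33 = £47.0052
Bill = £71.01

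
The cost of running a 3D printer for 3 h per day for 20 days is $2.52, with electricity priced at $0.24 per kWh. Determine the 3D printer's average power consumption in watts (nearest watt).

Energy = $2.52 ÷ $0.24/kWh = 10.5 kWh
Runtime = 3 h/day × 20 days = 60 h
Power = 10.5 kWh ÷ 60 h = 0.175 kW = 175 W

175 W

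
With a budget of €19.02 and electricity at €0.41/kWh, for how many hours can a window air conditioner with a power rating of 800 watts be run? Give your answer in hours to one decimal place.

Energy available = €19.02 ÷ €0.41/kWh = 46.3902 kWh
Hours = 46.3902 kWh ÷ 0.8 kW = 58.0 h

58.0 h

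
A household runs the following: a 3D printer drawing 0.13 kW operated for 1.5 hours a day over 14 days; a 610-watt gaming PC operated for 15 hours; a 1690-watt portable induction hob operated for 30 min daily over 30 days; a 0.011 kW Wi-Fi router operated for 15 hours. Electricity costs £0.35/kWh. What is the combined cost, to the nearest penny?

3D printer: Runtime = 1.5 h/day × 14 days = 21 h
3D printer: 0.13 kW × 21 h = 2.73 kWh
gaming PC: 0.61 kW × 15 h = 9.15 kWh
portable induction hob: Runtime = 30 min × 30 = 900 min = 15 h
portable induction hob: 1.69 kW × 15 h = 25.35 kWh
Wi-Fi router: 0.011 kW × 15 h = 0.165 kWh
Total energy = 37.395 kWh
Cost = 37.395 × £0.35 = £13.09

£13.09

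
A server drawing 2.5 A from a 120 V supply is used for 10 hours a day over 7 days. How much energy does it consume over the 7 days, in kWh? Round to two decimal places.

Power = 2.5 A × 120 V = 300 W = 0.3 kW
Runtime = 10 h/day × 7 days = 70 h
Energy = 0.3 kW × 70 h = 21 kWh

21.00 kWh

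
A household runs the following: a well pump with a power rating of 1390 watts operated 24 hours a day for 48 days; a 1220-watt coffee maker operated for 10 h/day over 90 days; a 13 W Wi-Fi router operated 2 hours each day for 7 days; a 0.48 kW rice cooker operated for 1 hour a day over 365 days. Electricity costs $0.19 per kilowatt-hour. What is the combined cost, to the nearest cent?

well pump: Runtime = 24 h × 48 = 1152 h
well pump: 1.39 kW × 1152 h = 1601.28 kWh
coffee maker: Runtime = 10 h/day × 90 days = 900 h
coffee maker: 1.22 kW × 900 h = 1098 kWh
Wi-Fi router: Runtime = 2 h/day × 7 days = 14 h
Wi-Fi router: 0.013 kW × 14 h = 0.182 kWh
rice cooker: Runtime = 1 h/day × 365 days = 365 h
rice cooker: 0.48 kW × 365 h = 175.2 kWh
Total energy = 2874.662 kWh
Cost = 2874.662 × $0.19 = $546.19

$546.19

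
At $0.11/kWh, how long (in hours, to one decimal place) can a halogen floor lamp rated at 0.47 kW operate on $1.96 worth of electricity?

Energy available = $1.96 ÷ $0.11/kWh = 17.8182 kWh
Hours = 17.8182 kWh ÷ 0.47 kW = 37.9 h

37.9 h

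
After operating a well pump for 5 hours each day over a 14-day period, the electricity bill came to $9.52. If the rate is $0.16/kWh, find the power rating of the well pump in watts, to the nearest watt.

Energy = $9.52 ÷ $0.16/kWh = 59.5 kWh
Runtime = 5 h/day × 14 days = 70 h
Power = 59.5 kWh ÷ 70 h = 0.85 kW = 850 W

850 W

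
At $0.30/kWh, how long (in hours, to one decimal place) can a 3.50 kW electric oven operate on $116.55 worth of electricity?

Energy available = $116.55 ÷ $0.30/kWh = 388.5 kWh
Hours = 388.5 kWh ÷ 3.5 kW = 111.0 h

111.0 h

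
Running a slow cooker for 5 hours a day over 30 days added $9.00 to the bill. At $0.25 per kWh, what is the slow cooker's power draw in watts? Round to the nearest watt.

240 W

Energy = $9.00 ÷ $0.25/kWh = 36 kWh
Runtime = 5 h/day × 30 days = 150 h
Power = 36 kWh ÷ 150 h = 0.24 kW = 240 W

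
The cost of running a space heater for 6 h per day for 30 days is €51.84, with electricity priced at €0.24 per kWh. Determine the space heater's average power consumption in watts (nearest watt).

Energy = €51.84 ÷ €0.24/kWh = 216 kWh
Runtime = 6 h/day × 30 days = 180 h
Power = 216 kWh ÷ 180 h = 1.2 kW = 1200 W

1200 W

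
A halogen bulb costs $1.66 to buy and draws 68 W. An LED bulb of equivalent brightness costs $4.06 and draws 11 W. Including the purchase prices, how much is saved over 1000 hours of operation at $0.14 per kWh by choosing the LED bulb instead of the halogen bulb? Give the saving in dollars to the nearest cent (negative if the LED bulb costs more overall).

$5.58

halogen bulb: $1.66 + (68/1000) kW × 1000 h × $0.14 = $1.66 + $9.52 = $11.18
LED bulb: $4.06 + (11/1000) kW × 1000 h × $0.14 = $4.06 + $1.54 = $5.6
Saving = $11.18 − $5.6 = $5.58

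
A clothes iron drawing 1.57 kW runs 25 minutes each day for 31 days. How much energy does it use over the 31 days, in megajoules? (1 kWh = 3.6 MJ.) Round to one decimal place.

73.0 MJ

Runtime = 25 min × 31 = 775 min = 12.916666… h
Energy = 1.57 kW × 12.916666… h = 20.279166… kWh
= 20.279166… × 3.6 MJ = 73.0 MJ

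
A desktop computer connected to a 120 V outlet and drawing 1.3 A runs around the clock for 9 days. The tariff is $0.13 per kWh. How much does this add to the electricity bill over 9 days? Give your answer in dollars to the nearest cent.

$4.38

Power = 1.3 A × 120 V = 156 W = 0.156 kW
Runtime = 24 h × 9 = 216 h
Energy = 0.156 kW × 216 h = 33.696 kWh
Cost = 33.696 kWh × $0.13/kWh = $4.38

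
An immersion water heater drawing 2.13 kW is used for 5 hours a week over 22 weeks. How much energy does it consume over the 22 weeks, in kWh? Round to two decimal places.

234.30 kWh

Runtime = 5 h/week × 22 weeks = 110 h
Energy = 2.13 kW × 110 h = 234.3 kWh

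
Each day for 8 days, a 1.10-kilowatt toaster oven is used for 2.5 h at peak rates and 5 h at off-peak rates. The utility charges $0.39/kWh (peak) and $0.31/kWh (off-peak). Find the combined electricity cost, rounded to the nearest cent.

Peak energy = 1.1 kW × 2.5 h × 8 = 22 kWh
Off-peak energy = 1.1 kW × 5 h × 8 = 44 kWh
Cost = 22 × $0.39 + 44 × $0.31 = $8.58 + $13.64 = $22.22

$22.22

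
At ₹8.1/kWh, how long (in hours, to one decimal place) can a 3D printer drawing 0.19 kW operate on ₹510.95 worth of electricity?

Energy available = ₹510.95 ÷ ₹8.1/kWh = 63.0802 kWh
Hours = 63.0802 kWh ÷ 0.19 kW = 332.0 h

332.0 h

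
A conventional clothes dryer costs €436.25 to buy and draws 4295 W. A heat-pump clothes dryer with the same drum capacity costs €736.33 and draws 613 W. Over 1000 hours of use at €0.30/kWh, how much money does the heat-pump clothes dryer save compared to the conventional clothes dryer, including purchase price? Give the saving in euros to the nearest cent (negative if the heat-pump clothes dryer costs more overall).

€804.52

conventional clothes dryer: €436.25 + (4295/1000) kW × 1000 h × €0.30 = €436.25 + €1288.5 = €1724.75
heat-pump clothes dryer: €736.33 + (613/1000) kW × 1000 h × €0.30 = €736.33 + €183.9 = €920.23
Saving = €1724.75 − €920.23 = €804.52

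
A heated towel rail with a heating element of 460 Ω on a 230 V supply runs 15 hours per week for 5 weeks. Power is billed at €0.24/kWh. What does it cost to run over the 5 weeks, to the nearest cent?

€2.07

Power = V²/R = 230²/460 = 115 W = 0.115 kW
Runtime = 15 h/week × 5 weeks = 75 h
Energy = 0.115 kW × 75 h = 8.625 kWh
Cost = 8.625 kWh × €0.24/kWh = €2.07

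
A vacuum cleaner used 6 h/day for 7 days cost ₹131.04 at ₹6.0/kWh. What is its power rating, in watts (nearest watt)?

Energy = ₹131.04 ÷ ₹6.0/kWh = 21.84 kWh
Runtime = 6 h/day × 7 days = 42 h
Power = 21.84 kWh ÷ 42 h = 0.52 kW = 520 W

520 W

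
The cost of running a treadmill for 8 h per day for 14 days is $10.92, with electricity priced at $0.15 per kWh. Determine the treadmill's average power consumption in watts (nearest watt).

Energy = $10.92 ÷ $0.15/kWh = 72.8 kWh
Runtime = 8 h/day × 14 days = 112 h
Power = 72.8 kWh ÷ 112 h = 0.65 kW = 650 W

650 W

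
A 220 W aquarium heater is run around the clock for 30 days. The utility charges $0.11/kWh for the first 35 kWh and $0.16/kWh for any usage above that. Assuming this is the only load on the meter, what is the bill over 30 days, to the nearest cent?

$23.59

Runtime = 24 h × 30 = 720 h
Energy = 0.22 kW × 720 h = 158.4 kWh
Tier 1 (0–35 kWh): 35 × $0.11 = $3.85
Above 35 kWh: 123.4 × $0.16 = $19.744
Bill = $23.59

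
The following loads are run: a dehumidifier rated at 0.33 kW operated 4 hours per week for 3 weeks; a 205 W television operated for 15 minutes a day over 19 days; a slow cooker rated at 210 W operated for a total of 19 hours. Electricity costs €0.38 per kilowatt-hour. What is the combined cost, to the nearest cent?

dehumidifier: Runtime = 4 h/week × 3 weeks = 12 h
dehumidifier: 0.33 kW × 12 h = 3.96 kWh
television: Runtime = 15 min × 19 = 285 min = 4.75 h
television: 0.205 kW × 4.75 h = 0.97375 kWh
slow cooker: 0.21 kW × 19 h = 3.99 kWh
Total energy = 8.92375 kWh
Cost = 8.92375 × €0.38 = €3.39

€3.39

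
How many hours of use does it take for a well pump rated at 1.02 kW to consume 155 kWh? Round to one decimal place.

152.0 h

Hours = 155 kWh ÷ 1.02 kW = 152.0 h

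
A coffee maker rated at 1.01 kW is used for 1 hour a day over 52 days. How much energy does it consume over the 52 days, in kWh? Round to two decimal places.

Runtime = 1 h/day × 52 days = 52 h
Energy = 1.01 kW × 52 h = 52.52 kWh

52.52 kWh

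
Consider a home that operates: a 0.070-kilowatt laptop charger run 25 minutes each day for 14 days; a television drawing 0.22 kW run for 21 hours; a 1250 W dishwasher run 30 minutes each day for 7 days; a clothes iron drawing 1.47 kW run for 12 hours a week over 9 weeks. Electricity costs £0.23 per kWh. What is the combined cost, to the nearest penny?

£38.68

laptop charger: Runtime = 25 min × 14 = 350 min = 5.833333… h
laptop charger: 0.07 kW × 5.833333… h = 0.408333… kWh
television: 0.22 kW × 21 h = 4.62 kWh
dishwasher: Runtime = 30 min × 7 = 210 min = 3.5 h
dishwasher: 1.25 kW × 3.5 h = 4.375 kWh
clothes iron: Runtime = 12 h/week × 9 weeks = 108 h
clothes iron: 1.47 kW × 108 h = 158.76 kWh
Total energy = 168.163333… kWh
Cost = 168.163333… × £0.23 = £38.68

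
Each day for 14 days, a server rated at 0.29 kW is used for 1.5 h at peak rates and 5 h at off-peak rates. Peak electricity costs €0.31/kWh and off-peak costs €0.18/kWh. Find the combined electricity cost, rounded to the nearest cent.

€5.54

Peak energy = 0.29 kW × 1.5 h × 14 = 6.09 kWh
Off-peak energy = 0.29 kW × 5 h × 14 = 20.3 kWh
Cost = 6.09 × €0.31 + 20.3 × €0.18 = €1.8879 + €3.654 = €5.54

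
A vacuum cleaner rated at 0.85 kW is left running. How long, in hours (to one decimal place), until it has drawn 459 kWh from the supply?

540.0 h

Hours = 459 kWh ÷ 0.85 kW = 540.0 h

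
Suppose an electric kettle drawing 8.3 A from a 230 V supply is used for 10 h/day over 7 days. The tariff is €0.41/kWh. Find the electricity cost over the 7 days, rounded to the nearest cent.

Power = 8.3 A × 230 V = 1909 W = 1.909 kW
Runtime = 10 h/day × 7 days = 70 h
Energy = 1.909 kW × 70 h = 133.63 kWh
Cost = 133.63 kWh × €0.41/kWh = €54.79

€54.79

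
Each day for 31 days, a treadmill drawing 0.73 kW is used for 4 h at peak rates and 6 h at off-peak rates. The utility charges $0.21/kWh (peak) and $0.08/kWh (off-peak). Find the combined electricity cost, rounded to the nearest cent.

Peak energy = 0.73 kW × 4 h × 31 = 90.52 kWh
Off-peak energy = 0.73 kW × 6 h × 31 = 135.78 kWh
Cost = 90.52 × $0.21 + 135.78 × $0.08 = $19.0092 + $10.8624 = $29.87

$29.87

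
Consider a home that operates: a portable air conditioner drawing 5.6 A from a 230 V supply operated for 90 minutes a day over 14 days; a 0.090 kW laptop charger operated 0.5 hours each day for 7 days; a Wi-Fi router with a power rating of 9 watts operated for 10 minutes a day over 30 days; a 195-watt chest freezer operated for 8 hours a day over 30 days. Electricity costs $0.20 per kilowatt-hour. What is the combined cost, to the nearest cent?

$14.84

portable air conditioner: Power = 5.6 A × 230 V = 1288 W = 1.288 kW
portable air conditioner: Runtime = 90 min × 14 = 1260 min = 21 h
portable air conditioner: 1.288 kW × 21 h = 27.048 kWh
laptop charger: Runtime = 0.5 h/day × 7 days = 3.5 h
laptop charger: 0.09 kW × 3.5 h = 0.315 kWh
Wi-Fi router: Runtime = 10 min × 30 = 300 min = 5 h
Wi-Fi router: 0.009 kW × 5 h = 0.045 kWh
chest freezer: Runtime = 8 h/day × 30 days = 240 h
chest freezer: 0.195 kW × 240 h = 46.8 kWh
Total energy = 74.208 kWh
Cost = 74.208 × $0.20 = $14.84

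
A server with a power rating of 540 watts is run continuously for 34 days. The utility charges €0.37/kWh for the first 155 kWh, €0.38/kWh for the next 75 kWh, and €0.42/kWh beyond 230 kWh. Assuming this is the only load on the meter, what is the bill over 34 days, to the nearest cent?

€174.32

Runtime = 24 h × 34 = 816 h
Energy = 0.54 kW × 816 h = 440.64 kWh
Tier 1 (0–155 kWh): 155 × €0.37 = €57.35
Tier 2 (155–230 kWh): 75 × €0.38 = €28.5
Above 230 kWh: 210.64 × €0.42 = €88.4688
Bill = €174.32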